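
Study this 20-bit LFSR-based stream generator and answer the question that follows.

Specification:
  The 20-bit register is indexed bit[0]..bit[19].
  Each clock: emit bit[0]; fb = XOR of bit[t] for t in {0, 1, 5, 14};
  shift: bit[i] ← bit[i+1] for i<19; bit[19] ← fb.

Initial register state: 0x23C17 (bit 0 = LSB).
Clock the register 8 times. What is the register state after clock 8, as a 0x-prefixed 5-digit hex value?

reg_0 = 0x23C17
clock 1: out=1, reg = 0x11E0B
clock 2: out=1, reg = 0x08F05
clock 3: out=1, reg = 0x84782
clock 4: out=0, reg = 0x423C1
clock 5: out=1, reg = 0xA11E0
clock 6: out=0, reg = 0xD08F0
clock 7: out=0, reg = 0xE8478
clock 8: out=0, reg = 0xF423C

0xF423C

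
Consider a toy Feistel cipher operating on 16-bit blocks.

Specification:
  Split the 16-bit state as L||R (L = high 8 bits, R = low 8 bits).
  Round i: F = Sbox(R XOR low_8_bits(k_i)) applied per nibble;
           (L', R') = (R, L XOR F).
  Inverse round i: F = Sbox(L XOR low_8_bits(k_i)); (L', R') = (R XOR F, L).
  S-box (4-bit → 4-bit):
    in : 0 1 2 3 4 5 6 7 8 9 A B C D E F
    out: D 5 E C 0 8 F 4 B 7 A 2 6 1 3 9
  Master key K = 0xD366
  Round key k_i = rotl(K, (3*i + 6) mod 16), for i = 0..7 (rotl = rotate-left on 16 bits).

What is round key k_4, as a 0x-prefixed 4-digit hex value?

K = 0xD366
k_0 = rotl(K, (3*0+6) mod 16) = rotl(K, 6) = 0xD9B4
k_1 = rotl(K, (3*1+6) mod 16) = rotl(K, 9) = 0xCDA6
k_2 = rotl(K, (3*2+6) mod 16) = rotl(K, 12) = 0x6D36
k_3 = rotl(K, (3*3+6) mod 16) = rotl(K, 15) = 0x69B3
k_4 = rotl(K, (3*4+6) mod 16) = rotl(K, 2) = 0x4D9B

0x4D9B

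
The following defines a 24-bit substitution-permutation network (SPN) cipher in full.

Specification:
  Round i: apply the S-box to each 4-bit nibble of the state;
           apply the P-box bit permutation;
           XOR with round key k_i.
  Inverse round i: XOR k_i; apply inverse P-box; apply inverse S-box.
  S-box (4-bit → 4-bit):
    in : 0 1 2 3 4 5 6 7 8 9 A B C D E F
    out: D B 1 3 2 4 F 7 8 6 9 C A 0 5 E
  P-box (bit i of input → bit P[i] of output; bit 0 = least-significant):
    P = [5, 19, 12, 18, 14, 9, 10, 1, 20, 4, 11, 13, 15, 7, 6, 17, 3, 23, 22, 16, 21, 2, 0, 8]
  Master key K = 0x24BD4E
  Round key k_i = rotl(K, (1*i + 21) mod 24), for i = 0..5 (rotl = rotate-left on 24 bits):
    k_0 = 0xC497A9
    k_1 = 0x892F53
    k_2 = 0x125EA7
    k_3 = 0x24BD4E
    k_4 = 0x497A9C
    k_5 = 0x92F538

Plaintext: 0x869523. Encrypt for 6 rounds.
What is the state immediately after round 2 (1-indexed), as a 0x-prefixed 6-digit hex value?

s_0 = plaintext = 0x869523
s_1 = Round(s_0, k_0) = 0x0DDE41
s_2 = Round(s_1, k_1) = 0xB52472
s_3 = Round(s_2, k_2) = 0x529996
s_4 = Round(s_3, k_3) = 0x28A3B7
s_5 = Round(s_4, k_4) = 0x72EEAE
s_6 = Round(s_5, k_5) = 0xA22D57

0xB52472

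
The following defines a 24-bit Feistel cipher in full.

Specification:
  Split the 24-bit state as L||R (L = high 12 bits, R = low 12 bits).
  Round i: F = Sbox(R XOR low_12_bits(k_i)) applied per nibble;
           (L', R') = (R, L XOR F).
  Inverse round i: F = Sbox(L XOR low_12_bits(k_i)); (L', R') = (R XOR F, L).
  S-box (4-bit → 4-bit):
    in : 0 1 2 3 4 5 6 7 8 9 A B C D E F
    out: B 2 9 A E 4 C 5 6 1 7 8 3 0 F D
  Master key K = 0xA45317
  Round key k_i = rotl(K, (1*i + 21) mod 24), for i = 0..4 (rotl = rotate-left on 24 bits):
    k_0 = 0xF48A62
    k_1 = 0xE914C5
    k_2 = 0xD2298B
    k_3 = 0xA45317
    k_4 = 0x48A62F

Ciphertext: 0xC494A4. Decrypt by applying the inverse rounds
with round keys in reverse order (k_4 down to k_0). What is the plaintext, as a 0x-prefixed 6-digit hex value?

0x4A519F

s_0 = ciphertext = 0xC494A4
s_1 = InvRound(s_0, k_4) = 0x368C49
s_2 = InvRound(s_1, k_3) = 0x714368
s_3 = InvRound(s_2, k_2) = 0xC75714
s_4 = InvRound(s_3, k_1) = 0x19FC75
s_5 = InvRound(s_4, k_0) = 0x4A519F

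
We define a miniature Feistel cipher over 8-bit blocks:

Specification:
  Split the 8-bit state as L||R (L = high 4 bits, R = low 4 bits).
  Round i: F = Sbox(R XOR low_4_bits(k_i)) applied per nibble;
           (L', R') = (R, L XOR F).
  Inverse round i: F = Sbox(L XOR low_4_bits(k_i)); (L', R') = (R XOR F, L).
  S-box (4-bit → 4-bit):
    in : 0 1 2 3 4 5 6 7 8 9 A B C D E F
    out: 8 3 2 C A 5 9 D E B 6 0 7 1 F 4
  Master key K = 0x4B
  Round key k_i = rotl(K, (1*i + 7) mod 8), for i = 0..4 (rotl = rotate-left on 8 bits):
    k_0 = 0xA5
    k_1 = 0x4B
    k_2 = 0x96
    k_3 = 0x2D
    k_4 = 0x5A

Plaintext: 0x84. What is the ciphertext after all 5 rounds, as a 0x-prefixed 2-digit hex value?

0x42

s_0 = plaintext = 0x84
s_1 = Round(s_0, k_0) = 0x4B
s_2 = Round(s_1, k_1) = 0xBC
s_3 = Round(s_2, k_2) = 0xCD
s_4 = Round(s_3, k_3) = 0xD4
s_5 = Round(s_4, k_4) = 0x42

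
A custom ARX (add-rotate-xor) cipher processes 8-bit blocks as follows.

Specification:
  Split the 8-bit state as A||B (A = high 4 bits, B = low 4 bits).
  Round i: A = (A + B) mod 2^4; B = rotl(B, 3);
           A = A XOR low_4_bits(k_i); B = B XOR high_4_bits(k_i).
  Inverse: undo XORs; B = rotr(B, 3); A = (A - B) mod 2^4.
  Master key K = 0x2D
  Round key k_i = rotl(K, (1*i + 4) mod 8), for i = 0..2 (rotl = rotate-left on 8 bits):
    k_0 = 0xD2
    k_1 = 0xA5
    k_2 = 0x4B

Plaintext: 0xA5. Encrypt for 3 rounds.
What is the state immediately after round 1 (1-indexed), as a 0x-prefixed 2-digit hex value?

s_0 = plaintext = 0xA5
s_1 = Round(s_0, k_0) = 0xD7
s_2 = Round(s_1, k_1) = 0x11
s_3 = Round(s_2, k_2) = 0x9C

0xD7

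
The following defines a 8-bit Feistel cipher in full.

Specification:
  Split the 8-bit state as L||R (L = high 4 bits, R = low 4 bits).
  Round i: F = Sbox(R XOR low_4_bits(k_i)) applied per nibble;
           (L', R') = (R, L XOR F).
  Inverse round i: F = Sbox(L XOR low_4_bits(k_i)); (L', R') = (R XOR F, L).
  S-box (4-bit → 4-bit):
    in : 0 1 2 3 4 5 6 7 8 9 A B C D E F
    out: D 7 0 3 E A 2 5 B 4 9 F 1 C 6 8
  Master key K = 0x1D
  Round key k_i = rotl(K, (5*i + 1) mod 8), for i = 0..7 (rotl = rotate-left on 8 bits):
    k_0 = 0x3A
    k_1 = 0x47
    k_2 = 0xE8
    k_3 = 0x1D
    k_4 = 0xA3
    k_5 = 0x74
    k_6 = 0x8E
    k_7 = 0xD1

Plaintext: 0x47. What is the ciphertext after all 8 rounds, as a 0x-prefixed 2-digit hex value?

s_0 = plaintext = 0x47
s_1 = Round(s_0, k_0) = 0x78
s_2 = Round(s_1, k_1) = 0x8F
s_3 = Round(s_2, k_2) = 0xFD
s_4 = Round(s_3, k_3) = 0xD2
s_5 = Round(s_4, k_4) = 0x2A
s_6 = Round(s_5, k_5) = 0xA4
s_7 = Round(s_6, k_6) = 0x43
s_8 = Round(s_7, k_7) = 0x34

0x34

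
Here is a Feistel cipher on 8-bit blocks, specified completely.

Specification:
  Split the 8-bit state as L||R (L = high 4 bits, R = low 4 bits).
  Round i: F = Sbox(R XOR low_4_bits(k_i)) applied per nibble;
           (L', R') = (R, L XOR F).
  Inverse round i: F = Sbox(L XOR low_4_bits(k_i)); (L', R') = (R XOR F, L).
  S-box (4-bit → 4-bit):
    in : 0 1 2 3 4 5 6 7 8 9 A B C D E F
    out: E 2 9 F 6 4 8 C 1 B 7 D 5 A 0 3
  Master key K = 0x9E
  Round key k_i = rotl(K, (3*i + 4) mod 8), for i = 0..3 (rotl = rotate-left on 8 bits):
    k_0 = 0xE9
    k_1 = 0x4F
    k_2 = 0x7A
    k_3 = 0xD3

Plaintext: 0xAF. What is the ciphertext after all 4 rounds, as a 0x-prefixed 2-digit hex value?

s_0 = plaintext = 0xAF
s_1 = Round(s_0, k_0) = 0xF2
s_2 = Round(s_1, k_1) = 0x25
s_3 = Round(s_2, k_2) = 0x51
s_4 = Round(s_3, k_3) = 0x1C

0x1C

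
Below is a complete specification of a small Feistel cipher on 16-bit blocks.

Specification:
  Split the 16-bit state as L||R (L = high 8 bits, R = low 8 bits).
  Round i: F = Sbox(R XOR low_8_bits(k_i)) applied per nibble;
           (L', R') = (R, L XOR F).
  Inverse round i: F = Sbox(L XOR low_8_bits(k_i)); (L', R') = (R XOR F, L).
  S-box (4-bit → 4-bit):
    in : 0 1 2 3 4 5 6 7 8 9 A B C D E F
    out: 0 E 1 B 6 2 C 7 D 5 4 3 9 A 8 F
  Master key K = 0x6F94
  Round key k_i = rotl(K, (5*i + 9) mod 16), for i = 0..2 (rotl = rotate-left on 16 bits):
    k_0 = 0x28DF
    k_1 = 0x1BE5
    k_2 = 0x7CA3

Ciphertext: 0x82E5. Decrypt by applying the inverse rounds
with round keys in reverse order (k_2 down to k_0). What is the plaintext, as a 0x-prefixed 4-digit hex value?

0xC96A

s_0 = ciphertext = 0x82E5
s_1 = InvRound(s_0, k_2) = 0xFB82
s_2 = InvRound(s_1, k_1) = 0x6AFB
s_3 = InvRound(s_2, k_0) = 0xC96A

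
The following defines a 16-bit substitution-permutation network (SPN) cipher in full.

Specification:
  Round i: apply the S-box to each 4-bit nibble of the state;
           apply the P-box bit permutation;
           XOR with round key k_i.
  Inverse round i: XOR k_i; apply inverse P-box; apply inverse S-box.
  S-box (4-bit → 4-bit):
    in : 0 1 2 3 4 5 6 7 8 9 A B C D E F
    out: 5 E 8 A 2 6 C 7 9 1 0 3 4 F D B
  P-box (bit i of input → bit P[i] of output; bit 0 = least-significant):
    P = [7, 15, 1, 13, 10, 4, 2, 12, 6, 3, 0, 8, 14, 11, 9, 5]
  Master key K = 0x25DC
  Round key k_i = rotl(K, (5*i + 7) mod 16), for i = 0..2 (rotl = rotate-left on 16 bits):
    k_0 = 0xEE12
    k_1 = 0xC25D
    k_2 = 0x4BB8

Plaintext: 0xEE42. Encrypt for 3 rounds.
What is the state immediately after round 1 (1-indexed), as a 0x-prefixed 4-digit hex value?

s_0 = plaintext = 0xEE42
s_1 = Round(s_0, k_0) = 0x8D63
s_2 = Round(s_1, k_1) = 0x3330
s_3 = Round(s_2, k_2) = 0x5202

0x8D63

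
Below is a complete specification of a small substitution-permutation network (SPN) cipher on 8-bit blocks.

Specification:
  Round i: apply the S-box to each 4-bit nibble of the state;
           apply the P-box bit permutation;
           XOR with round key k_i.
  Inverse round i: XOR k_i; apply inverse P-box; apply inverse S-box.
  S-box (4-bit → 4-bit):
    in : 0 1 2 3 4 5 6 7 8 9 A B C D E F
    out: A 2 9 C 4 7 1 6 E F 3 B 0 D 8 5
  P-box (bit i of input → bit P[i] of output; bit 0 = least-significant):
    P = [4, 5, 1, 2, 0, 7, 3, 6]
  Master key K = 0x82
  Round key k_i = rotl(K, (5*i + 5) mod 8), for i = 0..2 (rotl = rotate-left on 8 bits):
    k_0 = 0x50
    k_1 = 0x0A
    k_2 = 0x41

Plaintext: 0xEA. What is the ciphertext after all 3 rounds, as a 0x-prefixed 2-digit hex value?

0x52

s_0 = plaintext = 0xEA
s_1 = Round(s_0, k_0) = 0x20
s_2 = Round(s_1, k_1) = 0x6F
s_3 = Round(s_2, k_2) = 0x52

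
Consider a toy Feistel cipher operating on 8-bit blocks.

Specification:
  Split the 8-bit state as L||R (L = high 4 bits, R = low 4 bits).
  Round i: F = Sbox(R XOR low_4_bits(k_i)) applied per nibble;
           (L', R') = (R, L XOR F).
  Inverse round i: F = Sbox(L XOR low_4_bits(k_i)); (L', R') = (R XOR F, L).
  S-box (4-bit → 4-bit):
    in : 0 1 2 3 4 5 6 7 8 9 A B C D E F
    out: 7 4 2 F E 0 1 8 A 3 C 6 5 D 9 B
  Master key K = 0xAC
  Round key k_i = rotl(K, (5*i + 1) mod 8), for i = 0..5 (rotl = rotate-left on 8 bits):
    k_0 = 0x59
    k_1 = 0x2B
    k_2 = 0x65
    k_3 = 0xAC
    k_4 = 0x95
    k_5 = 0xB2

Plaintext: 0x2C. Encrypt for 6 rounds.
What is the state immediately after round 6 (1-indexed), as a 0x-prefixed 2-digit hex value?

0x4C

s_0 = plaintext = 0x2C
s_1 = Round(s_0, k_0) = 0xC2
s_2 = Round(s_1, k_1) = 0x2F
s_3 = Round(s_2, k_2) = 0xFE
s_4 = Round(s_3, k_3) = 0xED
s_5 = Round(s_4, k_4) = 0xD4
s_6 = Round(s_5, k_5) = 0x4C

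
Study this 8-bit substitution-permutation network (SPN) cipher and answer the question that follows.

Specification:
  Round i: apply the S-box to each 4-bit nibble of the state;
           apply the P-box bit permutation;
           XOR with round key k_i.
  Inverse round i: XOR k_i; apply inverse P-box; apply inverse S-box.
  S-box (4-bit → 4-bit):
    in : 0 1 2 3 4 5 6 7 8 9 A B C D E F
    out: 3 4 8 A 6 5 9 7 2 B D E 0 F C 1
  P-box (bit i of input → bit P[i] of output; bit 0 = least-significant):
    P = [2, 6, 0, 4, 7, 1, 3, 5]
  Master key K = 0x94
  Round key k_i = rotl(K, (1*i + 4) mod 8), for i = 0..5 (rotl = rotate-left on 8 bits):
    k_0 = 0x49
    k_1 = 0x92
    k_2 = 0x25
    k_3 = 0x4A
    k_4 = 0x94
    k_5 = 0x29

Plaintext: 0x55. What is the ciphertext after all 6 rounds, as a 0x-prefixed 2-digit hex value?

s_0 = plaintext = 0x55
s_1 = Round(s_0, k_0) = 0xC4
s_2 = Round(s_1, k_1) = 0xD3
s_3 = Round(s_2, k_2) = 0xDF
s_4 = Round(s_3, k_3) = 0xE4
s_5 = Round(s_4, k_4) = 0xFD
s_6 = Round(s_5, k_5) = 0xFC

0xFC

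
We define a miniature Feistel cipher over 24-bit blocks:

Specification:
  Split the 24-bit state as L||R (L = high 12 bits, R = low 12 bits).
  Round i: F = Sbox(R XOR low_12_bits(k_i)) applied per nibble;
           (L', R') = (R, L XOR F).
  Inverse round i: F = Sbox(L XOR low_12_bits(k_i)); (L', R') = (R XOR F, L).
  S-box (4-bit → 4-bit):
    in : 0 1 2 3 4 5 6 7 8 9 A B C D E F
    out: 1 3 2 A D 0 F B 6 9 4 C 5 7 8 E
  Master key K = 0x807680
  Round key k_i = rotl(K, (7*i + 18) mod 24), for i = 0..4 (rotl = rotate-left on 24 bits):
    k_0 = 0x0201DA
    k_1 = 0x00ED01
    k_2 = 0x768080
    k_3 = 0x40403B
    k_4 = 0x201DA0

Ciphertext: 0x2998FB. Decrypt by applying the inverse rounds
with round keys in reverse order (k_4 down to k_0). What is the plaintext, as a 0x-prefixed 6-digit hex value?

0x885812

s_0 = ciphertext = 0x2998FB
s_1 = InvRound(s_0, k_4) = 0x652299
s_2 = InvRound(s_1, k_3) = 0xD60652
s_3 = InvRound(s_2, k_2) = 0x1D3D60
s_4 = InvRound(s_3, k_1) = 0x8121D3
s_5 = InvRound(s_4, k_0) = 0x885812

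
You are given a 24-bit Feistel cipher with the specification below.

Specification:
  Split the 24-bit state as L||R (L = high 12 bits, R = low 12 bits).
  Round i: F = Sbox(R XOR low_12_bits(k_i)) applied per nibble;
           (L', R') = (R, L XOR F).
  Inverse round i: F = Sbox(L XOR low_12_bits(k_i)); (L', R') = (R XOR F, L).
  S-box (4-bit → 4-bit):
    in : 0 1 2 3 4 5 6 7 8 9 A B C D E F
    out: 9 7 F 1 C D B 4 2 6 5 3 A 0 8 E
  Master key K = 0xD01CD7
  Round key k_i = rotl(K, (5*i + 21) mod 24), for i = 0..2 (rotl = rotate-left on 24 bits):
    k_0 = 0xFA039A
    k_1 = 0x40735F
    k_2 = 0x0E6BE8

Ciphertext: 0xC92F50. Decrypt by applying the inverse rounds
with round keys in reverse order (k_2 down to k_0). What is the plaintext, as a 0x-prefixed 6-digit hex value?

s_0 = ciphertext = 0xC92F50
s_1 = InvRound(s_0, k_2) = 0xB15C92
s_2 = InvRound(s_1, k_1) = 0xE57B15
s_3 = InvRound(s_2, k_0) = 0xBB5E57

0xBB5E57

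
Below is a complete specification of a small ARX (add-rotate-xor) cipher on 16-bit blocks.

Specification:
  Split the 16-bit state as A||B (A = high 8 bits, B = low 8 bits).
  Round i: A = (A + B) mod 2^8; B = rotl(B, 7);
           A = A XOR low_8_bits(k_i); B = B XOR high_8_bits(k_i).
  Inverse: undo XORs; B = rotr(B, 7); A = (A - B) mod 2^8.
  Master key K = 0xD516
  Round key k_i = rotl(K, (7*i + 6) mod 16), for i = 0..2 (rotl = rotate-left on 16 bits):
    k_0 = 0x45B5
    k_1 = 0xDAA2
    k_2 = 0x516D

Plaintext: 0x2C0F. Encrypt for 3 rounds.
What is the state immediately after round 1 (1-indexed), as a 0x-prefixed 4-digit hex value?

s_0 = plaintext = 0x2C0F
s_1 = Round(s_0, k_0) = 0x8EC2
s_2 = Round(s_1, k_1) = 0xF2BB
s_3 = Round(s_2, k_2) = 0xC08C

0x8EC2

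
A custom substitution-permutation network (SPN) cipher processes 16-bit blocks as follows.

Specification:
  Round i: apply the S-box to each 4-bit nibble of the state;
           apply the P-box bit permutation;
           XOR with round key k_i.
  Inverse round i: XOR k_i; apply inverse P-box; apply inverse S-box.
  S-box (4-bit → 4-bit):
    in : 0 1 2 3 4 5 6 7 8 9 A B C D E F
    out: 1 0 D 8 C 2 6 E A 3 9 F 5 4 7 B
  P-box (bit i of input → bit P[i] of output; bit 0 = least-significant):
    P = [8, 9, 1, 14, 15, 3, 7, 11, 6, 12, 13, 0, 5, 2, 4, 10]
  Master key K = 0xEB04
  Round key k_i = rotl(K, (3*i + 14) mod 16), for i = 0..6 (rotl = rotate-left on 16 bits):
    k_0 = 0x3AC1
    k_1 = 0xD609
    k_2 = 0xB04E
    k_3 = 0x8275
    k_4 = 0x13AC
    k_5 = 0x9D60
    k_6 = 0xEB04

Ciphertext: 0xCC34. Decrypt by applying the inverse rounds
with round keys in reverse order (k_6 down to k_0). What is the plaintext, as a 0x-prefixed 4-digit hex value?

0x56A4

s_0 = ciphertext = 0xCC34
s_1 = InvRound(s_0, k_6) = 0x2D19
s_2 = InvRound(s_1, k_5) = 0xCB91
s_3 = InvRound(s_2, k_4) = 0xE8F3
s_4 = InvRound(s_3, k_3) = 0x5D47
s_5 = InvRound(s_4, k_2) = 0x34FA
s_6 = InvRound(s_5, k_1) = 0xC2C7
s_7 = InvRound(s_6, k_0) = 0x56A4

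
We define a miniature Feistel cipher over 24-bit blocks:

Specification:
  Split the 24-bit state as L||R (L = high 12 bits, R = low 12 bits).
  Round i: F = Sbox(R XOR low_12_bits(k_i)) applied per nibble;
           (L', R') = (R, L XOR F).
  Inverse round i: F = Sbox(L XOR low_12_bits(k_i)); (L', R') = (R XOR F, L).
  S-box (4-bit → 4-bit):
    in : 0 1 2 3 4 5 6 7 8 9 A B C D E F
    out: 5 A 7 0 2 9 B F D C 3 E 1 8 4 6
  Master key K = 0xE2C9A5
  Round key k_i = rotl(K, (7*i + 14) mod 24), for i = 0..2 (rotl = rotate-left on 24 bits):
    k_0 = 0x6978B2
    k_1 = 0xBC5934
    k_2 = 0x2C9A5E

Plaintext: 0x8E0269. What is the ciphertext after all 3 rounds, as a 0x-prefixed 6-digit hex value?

s_0 = plaintext = 0x8E0269
s_1 = Round(s_0, k_0) = 0x269B6E
s_2 = Round(s_1, k_1) = 0xB6E5FA
s_3 = Round(s_2, k_2) = 0x5FAD5C

0x5FAD5C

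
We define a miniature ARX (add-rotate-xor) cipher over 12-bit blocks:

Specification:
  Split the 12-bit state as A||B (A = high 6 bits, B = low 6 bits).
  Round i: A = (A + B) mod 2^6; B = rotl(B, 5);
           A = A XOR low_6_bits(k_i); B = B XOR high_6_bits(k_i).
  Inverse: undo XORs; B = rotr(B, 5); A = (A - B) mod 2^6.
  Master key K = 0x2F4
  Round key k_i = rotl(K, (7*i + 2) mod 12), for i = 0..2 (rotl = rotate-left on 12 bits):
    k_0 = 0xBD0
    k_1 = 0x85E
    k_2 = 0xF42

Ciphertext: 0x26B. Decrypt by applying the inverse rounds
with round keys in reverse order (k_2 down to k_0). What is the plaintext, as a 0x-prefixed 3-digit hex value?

s_0 = ciphertext = 0x26B
s_1 = InvRound(s_0, k_2) = 0x7EC
s_2 = InvRound(s_1, k_1) = 0x9DA
s_3 = InvRound(s_2, k_0) = 0x32B

0x32B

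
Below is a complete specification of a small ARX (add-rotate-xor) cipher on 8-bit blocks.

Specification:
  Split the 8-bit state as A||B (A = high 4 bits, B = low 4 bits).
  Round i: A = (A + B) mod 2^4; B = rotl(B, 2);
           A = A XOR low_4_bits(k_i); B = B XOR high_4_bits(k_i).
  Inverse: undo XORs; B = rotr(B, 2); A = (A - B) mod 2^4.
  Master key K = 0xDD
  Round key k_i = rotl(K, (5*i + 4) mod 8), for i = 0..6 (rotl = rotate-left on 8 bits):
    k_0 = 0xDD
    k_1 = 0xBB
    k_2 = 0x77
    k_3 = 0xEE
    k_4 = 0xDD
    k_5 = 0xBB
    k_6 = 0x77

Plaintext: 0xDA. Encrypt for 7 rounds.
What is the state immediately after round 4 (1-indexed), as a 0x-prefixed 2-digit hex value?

s_0 = plaintext = 0xDA
s_1 = Round(s_0, k_0) = 0xA7
s_2 = Round(s_1, k_1) = 0xA6
s_3 = Round(s_2, k_2) = 0x7E
s_4 = Round(s_3, k_3) = 0xB5
s_5 = Round(s_4, k_4) = 0xD8
s_6 = Round(s_5, k_5) = 0xE9
s_7 = Round(s_6, k_6) = 0x01

0xB5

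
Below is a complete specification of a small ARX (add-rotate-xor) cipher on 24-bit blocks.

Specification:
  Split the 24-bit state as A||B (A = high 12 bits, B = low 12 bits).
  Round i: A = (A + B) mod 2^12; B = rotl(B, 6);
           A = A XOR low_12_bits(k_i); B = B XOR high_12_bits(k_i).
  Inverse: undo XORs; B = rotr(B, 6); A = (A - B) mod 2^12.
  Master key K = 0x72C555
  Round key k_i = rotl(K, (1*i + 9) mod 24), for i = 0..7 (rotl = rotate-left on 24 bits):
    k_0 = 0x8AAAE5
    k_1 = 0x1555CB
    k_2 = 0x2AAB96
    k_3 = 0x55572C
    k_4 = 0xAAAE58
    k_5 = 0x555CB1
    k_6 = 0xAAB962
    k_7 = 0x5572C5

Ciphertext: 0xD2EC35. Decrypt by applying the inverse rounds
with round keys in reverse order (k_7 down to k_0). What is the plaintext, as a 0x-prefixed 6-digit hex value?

0xB2785F

s_0 = ciphertext = 0xD2EC35
s_1 = InvRound(s_0, k_7) = 0x7468A5
s_2 = InvRound(s_1, k_6) = 0xA9C388
s_3 = InvRound(s_2, k_5) = 0xED275B
s_4 = InvRound(s_3, k_4) = 0x413C77
s_5 = InvRound(s_4, k_3) = 0xA9B8A4
s_6 = InvRound(s_5, k_2) = 0xD653A8
s_7 = InvRound(s_6, k_1) = 0x963F4B
s_8 = InvRound(s_7, k_0) = 0xB2785F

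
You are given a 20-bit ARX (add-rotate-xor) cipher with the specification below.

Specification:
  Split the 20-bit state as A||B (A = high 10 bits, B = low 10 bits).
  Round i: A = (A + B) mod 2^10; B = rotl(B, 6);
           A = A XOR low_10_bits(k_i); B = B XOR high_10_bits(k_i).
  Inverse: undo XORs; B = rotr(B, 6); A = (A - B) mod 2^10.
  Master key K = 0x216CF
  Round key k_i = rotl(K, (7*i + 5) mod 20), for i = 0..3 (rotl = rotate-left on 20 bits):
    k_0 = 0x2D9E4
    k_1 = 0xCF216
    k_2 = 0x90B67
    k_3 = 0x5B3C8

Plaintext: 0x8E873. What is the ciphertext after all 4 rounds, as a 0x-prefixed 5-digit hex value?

s_0 = plaintext = 0x8E873
s_1 = Round(s_0, k_0) = 0xD2471
s_2 = Round(s_1, k_1) = 0x6B37B
s_3 = Round(s_2, k_2) = 0x900B5
s_4 = Round(s_3, k_3) = 0x4F427

0x4F427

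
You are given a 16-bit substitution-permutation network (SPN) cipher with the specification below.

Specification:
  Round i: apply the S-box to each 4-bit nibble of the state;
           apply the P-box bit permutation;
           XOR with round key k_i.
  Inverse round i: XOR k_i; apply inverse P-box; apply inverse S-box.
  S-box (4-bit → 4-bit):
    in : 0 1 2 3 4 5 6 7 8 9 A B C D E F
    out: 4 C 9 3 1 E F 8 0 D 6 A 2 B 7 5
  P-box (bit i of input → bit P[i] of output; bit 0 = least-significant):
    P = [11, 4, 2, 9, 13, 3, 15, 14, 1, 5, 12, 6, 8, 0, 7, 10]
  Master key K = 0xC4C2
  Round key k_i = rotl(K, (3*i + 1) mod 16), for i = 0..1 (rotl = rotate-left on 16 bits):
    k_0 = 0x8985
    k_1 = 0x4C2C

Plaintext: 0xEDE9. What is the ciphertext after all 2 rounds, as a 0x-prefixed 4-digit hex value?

0xA972

s_0 = plaintext = 0xEDE9
s_1 = Round(s_0, k_0) = 0x226A
s_2 = Round(s_1, k_1) = 0xA972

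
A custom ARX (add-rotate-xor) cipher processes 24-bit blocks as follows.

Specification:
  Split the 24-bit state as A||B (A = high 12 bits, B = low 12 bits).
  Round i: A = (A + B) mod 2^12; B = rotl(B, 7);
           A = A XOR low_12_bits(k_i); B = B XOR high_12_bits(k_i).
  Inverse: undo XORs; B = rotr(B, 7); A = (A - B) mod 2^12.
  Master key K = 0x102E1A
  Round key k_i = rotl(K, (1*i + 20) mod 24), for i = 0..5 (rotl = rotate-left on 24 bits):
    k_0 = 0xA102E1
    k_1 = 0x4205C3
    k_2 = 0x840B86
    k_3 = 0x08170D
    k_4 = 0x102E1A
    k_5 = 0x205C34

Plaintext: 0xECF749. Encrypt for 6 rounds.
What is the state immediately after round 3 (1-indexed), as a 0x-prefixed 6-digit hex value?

0xC332CA

s_0 = plaintext = 0xECF749
s_1 = Round(s_0, k_0) = 0x4F9EAA
s_2 = Round(s_1, k_1) = 0x660155
s_3 = Round(s_2, k_2) = 0xC332CA
s_4 = Round(s_3, k_3) = 0x9F0597
s_5 = Round(s_4, k_4) = 0x19DAAE
s_6 = Round(s_5, k_5) = 0x07F550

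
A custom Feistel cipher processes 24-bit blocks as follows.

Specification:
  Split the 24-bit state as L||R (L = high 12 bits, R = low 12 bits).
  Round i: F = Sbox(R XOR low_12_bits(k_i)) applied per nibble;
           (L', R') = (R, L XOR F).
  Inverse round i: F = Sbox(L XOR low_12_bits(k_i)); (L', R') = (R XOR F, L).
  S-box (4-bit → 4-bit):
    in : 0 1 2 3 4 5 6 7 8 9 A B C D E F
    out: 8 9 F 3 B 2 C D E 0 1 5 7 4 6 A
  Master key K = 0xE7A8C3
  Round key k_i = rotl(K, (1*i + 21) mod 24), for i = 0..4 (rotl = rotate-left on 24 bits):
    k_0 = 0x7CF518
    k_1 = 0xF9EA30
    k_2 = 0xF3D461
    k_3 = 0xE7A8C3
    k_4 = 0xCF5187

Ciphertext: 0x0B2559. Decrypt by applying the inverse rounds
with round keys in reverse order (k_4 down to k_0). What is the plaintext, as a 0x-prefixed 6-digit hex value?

0x6A9C56

s_0 = ciphertext = 0x0B2559
s_1 = InvRound(s_0, k_4) = 0xC6B0B2
s_2 = InvRound(s_1, k_3) = 0xBACC6B
s_3 = InvRound(s_2, k_2) = 0x61FBAC
s_4 = InvRound(s_3, k_1) = 0xC5661F
s_5 = InvRound(s_4, k_0) = 0x6A9C56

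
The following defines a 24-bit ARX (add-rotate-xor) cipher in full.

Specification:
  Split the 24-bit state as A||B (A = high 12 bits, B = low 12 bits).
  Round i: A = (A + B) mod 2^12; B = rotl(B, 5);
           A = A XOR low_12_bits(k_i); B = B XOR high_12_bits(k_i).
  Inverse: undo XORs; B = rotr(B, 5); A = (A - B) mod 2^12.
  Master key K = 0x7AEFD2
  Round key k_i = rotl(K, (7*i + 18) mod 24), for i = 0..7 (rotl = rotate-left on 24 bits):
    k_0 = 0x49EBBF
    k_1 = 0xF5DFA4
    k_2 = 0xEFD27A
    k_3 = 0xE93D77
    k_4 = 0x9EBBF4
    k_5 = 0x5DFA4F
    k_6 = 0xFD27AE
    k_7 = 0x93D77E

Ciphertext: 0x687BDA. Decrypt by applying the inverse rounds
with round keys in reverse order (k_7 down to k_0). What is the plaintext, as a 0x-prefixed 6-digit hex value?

s_0 = ciphertext = 0x687BDA
s_1 = InvRound(s_0, k_7) = 0xE62397
s_2 = InvRound(s_1, k_6) = 0x6EA2E2
s_3 = InvRound(s_2, k_5) = 0xDECEB9
s_4 = InvRound(s_3, k_4) = 0xCDE93A
s_5 = InvRound(s_4, k_3) = 0xCEC4BD
s_6 = InvRound(s_5, k_2) = 0xE44052
s_7 = InvRound(s_6, k_1) = 0x9E87F8
s_8 = InvRound(s_7, k_0) = 0xF3C31B

0xF3C31B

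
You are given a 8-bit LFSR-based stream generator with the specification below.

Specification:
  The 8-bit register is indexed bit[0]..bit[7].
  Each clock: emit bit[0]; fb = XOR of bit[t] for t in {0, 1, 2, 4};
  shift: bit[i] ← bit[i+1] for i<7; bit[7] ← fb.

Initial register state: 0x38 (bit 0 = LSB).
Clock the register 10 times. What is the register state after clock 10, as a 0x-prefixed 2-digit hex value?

reg_0 = 0x38
clock 1: out=0, reg = 0x9C
clock 2: out=0, reg = 0x4E
clock 3: out=0, reg = 0x27
clock 4: out=1, reg = 0x93
clock 5: out=1, reg = 0xC9
clock 6: out=1, reg = 0xE4
clock 7: out=0, reg = 0xF2
clock 8: out=0, reg = 0x79
clock 9: out=1, reg = 0x3C
clock 10: out=0, reg = 0x1E

0x1E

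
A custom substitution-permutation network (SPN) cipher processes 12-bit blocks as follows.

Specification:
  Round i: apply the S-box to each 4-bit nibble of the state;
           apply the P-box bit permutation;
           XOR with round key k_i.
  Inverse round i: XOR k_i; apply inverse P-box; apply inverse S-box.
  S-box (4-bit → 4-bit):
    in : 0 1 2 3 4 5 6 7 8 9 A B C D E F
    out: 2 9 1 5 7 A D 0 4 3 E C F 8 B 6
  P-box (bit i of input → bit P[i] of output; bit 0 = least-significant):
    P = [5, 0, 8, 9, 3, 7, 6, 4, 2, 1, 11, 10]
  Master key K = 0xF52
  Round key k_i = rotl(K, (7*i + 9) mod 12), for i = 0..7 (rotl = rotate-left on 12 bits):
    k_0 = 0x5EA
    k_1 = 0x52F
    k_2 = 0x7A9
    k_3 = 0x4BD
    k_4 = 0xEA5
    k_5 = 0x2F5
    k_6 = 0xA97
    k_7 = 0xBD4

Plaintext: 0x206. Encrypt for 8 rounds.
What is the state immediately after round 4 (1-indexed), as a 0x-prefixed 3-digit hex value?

s_0 = plaintext = 0x206
s_1 = Round(s_0, k_0) = 0x64E
s_2 = Round(s_1, k_1) = 0xBC2
s_3 = Round(s_2, k_2) = 0xB51
s_4 = Round(s_3, k_3) = 0xA0D
s_5 = Round(s_4, k_4) = 0x027
s_6 = Round(s_5, k_5) = 0x2FF
s_7 = Round(s_6, k_6) = 0xB52
s_8 = Round(s_7, k_7) = 0x764

0xA0D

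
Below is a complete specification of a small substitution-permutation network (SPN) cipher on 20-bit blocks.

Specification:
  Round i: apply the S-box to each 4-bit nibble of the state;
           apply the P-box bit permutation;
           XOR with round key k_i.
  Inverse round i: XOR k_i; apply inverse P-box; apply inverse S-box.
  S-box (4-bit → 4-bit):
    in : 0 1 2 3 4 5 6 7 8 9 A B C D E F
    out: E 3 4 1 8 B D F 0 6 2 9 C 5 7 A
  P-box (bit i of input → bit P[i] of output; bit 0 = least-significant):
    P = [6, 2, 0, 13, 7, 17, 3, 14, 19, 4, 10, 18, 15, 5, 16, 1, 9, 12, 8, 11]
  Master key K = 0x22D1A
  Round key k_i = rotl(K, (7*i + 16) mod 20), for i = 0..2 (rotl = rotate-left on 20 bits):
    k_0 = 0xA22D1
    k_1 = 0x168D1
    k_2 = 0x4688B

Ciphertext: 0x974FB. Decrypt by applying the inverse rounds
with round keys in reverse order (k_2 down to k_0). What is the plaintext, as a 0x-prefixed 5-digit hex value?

s_0 = ciphertext = 0x974FB
s_1 = InvRound(s_0, k_2) = 0xF9783
s_2 = InvRound(s_1, k_1) = 0x7B7FB
s_3 = InvRound(s_2, k_0) = 0x97628

0x97628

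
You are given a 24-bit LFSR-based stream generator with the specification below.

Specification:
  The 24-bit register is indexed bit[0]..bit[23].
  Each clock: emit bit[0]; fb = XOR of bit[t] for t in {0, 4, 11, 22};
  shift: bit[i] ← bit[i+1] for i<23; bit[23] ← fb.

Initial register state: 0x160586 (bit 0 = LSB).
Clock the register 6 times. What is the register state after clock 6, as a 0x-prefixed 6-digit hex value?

reg_0 = 0x160586
clock 1: out=0, reg = 0x0B02C3
clock 2: out=1, reg = 0x858161
clock 3: out=1, reg = 0xC2C0B0
clock 4: out=0, reg = 0x616058
clock 5: out=0, reg = 0x30B02C
clock 6: out=0, reg = 0x185816

0x185816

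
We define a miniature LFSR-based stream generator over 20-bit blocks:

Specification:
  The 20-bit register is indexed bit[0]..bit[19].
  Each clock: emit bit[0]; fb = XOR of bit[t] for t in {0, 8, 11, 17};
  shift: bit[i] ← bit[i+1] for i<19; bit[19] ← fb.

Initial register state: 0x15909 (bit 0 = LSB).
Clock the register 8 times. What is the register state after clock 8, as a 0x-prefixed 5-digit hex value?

0x63159

reg_0 = 0x15909
clock 1: out=1, reg = 0x8AC84
clock 2: out=0, reg = 0xC5642
clock 3: out=0, reg = 0x62B21
clock 4: out=1, reg = 0x31590
clock 5: out=0, reg = 0x18AC8
clock 6: out=0, reg = 0x8C564
clock 7: out=0, reg = 0xC62B2
clock 8: out=0, reg = 0x63159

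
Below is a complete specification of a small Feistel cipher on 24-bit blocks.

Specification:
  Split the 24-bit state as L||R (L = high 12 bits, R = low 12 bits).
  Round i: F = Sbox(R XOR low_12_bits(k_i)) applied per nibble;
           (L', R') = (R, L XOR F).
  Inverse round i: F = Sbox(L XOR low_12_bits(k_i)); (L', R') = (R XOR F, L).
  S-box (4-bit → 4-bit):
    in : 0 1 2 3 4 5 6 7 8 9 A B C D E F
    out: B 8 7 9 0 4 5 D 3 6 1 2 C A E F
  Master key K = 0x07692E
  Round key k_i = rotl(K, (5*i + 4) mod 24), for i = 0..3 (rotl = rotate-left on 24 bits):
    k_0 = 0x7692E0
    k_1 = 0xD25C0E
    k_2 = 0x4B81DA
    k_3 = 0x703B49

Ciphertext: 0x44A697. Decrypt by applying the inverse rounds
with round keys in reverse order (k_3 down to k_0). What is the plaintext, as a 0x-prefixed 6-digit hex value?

s_0 = ciphertext = 0x44A697
s_1 = InvRound(s_0, k_3) = 0x92E44A
s_2 = InvRound(s_1, k_2) = 0x7BA92E
s_3 = InvRound(s_2, k_1) = 0xB0E7BA
s_4 = InvRound(s_3, k_0) = 0x154B0E

0x154B0E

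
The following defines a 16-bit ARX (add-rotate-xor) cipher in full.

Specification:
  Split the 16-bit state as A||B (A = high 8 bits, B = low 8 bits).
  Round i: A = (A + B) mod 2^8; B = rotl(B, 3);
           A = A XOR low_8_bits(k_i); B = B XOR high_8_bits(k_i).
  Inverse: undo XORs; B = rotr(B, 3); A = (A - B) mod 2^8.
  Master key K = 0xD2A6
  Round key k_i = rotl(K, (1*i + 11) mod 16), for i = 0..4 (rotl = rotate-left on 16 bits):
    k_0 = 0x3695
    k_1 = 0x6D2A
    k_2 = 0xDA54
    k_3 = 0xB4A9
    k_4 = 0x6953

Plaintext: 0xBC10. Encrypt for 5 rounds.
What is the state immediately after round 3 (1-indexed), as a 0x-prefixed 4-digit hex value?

0xA91C

s_0 = plaintext = 0xBC10
s_1 = Round(s_0, k_0) = 0x59B6
s_2 = Round(s_1, k_1) = 0x25D8
s_3 = Round(s_2, k_2) = 0xA91C
s_4 = Round(s_3, k_3) = 0x6C54
s_5 = Round(s_4, k_4) = 0x93CB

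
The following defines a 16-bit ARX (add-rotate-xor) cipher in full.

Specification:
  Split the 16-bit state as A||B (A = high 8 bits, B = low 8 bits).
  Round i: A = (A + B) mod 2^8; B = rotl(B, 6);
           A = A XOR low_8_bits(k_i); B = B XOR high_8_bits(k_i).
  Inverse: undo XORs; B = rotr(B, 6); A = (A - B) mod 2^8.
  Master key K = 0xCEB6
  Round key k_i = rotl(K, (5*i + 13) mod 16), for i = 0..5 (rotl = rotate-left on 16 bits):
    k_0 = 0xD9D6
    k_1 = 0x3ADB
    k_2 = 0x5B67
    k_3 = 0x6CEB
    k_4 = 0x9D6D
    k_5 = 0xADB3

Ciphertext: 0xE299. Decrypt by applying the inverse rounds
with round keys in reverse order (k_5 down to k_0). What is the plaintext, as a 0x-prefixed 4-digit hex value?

s_0 = ciphertext = 0xE299
s_1 = InvRound(s_0, k_5) = 0x81D0
s_2 = InvRound(s_1, k_4) = 0xB735
s_3 = InvRound(s_2, k_3) = 0xF765
s_4 = InvRound(s_3, k_2) = 0x98F8
s_5 = InvRound(s_4, k_1) = 0x380B
s_6 = InvRound(s_5, k_0) = 0xA34B

0xA34B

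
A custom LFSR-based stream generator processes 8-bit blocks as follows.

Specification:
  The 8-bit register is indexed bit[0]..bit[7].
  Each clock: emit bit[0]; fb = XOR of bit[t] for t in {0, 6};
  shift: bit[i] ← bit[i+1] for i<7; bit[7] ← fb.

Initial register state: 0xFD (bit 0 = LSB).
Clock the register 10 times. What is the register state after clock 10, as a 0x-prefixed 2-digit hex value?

0xD9

reg_0 = 0xFD
clock 1: out=1, reg = 0x7E
clock 2: out=0, reg = 0xBF
clock 3: out=1, reg = 0xDF
clock 4: out=1, reg = 0x6F
clock 5: out=1, reg = 0x37
clock 6: out=1, reg = 0x9B
clock 7: out=1, reg = 0xCD
clock 8: out=1, reg = 0x66
clock 9: out=0, reg = 0xB3
clock 10: out=1, reg = 0xD9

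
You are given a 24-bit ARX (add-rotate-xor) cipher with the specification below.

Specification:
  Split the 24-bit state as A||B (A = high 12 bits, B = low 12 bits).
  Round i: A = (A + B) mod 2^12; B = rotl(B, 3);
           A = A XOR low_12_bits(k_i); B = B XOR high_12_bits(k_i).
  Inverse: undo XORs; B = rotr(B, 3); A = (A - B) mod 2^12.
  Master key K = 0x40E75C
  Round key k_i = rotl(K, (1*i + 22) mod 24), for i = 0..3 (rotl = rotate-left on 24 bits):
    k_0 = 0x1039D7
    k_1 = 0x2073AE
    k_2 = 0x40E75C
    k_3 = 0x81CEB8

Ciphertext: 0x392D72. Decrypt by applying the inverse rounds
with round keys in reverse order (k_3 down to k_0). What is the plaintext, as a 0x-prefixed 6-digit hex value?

0x1E22F4

s_0 = ciphertext = 0x392D72
s_1 = InvRound(s_0, k_3) = 0x07DCAD
s_2 = InvRound(s_1, k_2) = 0x00D714
s_3 = InvRound(s_2, k_1) = 0xD016A2
s_4 = InvRound(s_3, k_0) = 0x1E22F4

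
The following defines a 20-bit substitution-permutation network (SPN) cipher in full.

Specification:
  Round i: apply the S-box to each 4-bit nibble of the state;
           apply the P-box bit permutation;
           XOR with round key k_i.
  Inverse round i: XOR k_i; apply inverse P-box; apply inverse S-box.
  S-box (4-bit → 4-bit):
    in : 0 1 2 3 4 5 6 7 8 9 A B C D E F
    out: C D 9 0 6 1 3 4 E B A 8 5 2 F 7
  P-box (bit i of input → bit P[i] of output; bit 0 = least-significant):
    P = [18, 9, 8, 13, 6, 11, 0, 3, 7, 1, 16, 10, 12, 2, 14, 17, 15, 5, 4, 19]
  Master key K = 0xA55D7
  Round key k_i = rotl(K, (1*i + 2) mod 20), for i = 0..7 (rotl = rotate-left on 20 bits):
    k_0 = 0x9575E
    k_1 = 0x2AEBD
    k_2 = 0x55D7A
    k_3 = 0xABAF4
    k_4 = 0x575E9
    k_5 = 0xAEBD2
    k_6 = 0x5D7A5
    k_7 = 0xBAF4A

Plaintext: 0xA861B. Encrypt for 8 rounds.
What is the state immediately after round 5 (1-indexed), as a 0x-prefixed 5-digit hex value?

s_0 = plaintext = 0xA861B
s_1 = Round(s_0, k_0) = 0x337B1
s_2 = Round(s_1, k_1) = 0x78FB5
s_3 = Round(s_2, k_2) = 0x21DE4
s_4 = Round(s_3, k_3) = 0x061BF
s_5 = Round(s_4, k_4) = 0x86275
s_6 = Round(s_5, k_5) = 0x6FF67
s_7 = Round(s_6, k_6) = 0x40E43
s_8 = Round(s_7, k_7) = 0x8E3F9

0x86275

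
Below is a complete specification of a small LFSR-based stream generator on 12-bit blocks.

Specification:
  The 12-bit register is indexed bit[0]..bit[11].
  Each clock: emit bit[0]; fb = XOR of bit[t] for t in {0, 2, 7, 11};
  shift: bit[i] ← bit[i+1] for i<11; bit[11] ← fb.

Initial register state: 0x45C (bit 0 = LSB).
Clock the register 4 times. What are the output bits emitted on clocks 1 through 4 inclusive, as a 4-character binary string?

0011

reg_0 = 0x45C
clock 1: out=0, reg = 0xA2E
clock 2: out=0, reg = 0x517
clock 3: out=1, reg = 0x28B
clock 4: out=1, reg = 0x145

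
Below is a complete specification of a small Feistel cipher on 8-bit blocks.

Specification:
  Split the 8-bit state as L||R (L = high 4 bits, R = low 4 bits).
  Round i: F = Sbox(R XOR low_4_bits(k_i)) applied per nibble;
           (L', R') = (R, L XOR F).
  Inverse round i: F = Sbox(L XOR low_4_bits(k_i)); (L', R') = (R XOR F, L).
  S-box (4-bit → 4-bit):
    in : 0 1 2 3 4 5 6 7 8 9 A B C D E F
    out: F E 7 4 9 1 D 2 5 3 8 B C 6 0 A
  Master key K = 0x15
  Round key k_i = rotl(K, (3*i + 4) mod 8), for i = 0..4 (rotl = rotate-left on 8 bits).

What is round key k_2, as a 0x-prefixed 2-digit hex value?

0x54

K = 0x15
k_0 = rotl(K, (3*0+4) mod 8) = rotl(K, 4) = 0x51
k_1 = rotl(K, (3*1+4) mod 8) = rotl(K, 7) = 0x8A
k_2 = rotl(K, (3*2+4) mod 8) = rotl(K, 2) = 0x54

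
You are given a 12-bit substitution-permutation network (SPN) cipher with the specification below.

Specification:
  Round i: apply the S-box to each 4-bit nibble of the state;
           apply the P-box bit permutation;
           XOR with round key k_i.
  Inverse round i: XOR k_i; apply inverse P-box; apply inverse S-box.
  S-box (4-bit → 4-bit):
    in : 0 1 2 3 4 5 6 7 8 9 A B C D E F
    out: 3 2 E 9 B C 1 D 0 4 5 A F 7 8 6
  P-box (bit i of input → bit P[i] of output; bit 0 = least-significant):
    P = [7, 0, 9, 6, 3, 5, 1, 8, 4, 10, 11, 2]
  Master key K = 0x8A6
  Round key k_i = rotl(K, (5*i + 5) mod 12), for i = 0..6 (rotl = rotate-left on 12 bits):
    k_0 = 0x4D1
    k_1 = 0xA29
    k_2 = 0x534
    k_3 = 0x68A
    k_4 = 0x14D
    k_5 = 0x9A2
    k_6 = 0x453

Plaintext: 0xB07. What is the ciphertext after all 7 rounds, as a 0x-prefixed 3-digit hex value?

s_0 = plaintext = 0xB07
s_1 = Round(s_0, k_0) = 0x23D
s_2 = Round(s_1, k_1) = 0x5A4
s_3 = Round(s_2, k_2) = 0xDFB
s_4 = Round(s_3, k_3) = 0xAF9
s_5 = Round(s_4, k_4) = 0xB7F
s_6 = Round(s_5, k_5) = 0xEAD
s_7 = Round(s_6, k_6) = 0x6DC

0x6DC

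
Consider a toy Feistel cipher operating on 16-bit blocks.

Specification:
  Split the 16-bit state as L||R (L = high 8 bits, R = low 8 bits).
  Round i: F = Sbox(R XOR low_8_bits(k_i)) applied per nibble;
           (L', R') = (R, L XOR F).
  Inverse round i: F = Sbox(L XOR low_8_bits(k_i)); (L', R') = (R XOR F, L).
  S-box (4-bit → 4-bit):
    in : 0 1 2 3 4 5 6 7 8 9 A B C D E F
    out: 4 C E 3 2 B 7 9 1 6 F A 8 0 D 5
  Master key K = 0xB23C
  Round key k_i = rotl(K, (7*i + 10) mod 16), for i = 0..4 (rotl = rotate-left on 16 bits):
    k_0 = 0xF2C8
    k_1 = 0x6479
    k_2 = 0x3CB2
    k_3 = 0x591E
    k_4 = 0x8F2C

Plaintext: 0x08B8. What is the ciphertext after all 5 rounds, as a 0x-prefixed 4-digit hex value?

s_0 = plaintext = 0x08B8
s_1 = Round(s_0, k_0) = 0xB89C
s_2 = Round(s_1, k_1) = 0x9C63
s_3 = Round(s_2, k_2) = 0x6390
s_4 = Round(s_3, k_3) = 0x907E
s_5 = Round(s_4, k_4) = 0x7E2E

0x7E2E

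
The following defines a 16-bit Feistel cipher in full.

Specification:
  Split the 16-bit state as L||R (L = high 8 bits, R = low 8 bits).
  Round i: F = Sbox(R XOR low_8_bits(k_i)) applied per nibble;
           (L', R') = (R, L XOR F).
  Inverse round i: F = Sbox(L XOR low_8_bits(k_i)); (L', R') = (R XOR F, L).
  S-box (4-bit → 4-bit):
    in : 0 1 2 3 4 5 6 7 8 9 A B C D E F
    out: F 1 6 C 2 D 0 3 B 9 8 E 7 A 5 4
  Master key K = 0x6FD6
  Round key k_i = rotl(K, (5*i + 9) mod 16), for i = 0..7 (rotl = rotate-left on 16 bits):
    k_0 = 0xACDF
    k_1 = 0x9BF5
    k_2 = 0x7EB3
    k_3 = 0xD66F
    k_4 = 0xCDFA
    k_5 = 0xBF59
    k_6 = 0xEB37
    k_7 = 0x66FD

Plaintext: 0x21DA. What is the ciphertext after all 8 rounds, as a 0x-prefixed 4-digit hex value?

0xB58B

s_0 = plaintext = 0x21DA
s_1 = Round(s_0, k_0) = 0xDADC
s_2 = Round(s_1, k_1) = 0xDCB3
s_3 = Round(s_2, k_2) = 0xB323
s_4 = Round(s_3, k_3) = 0x2394
s_5 = Round(s_4, k_4) = 0x9426
s_6 = Round(s_5, k_5) = 0x26A0
s_7 = Round(s_6, k_6) = 0xA0B5
s_8 = Round(s_7, k_7) = 0xB58B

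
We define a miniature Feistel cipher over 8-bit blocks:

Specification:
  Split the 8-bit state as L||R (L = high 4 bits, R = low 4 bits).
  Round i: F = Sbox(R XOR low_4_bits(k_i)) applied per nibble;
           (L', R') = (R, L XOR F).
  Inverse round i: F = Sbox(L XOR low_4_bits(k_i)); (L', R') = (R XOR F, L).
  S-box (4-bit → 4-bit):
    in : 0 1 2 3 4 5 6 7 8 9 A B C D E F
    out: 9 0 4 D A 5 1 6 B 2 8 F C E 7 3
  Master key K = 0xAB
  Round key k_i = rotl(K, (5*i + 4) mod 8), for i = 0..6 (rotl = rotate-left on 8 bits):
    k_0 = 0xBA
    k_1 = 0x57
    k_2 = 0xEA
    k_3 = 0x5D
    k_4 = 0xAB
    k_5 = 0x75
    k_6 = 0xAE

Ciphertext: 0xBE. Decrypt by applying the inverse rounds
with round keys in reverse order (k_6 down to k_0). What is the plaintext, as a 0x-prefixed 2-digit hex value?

0x07

s_0 = ciphertext = 0xBE
s_1 = InvRound(s_0, k_6) = 0xBB
s_2 = InvRound(s_1, k_5) = 0xCB
s_3 = InvRound(s_2, k_4) = 0xDC
s_4 = InvRound(s_3, k_3) = 0x5D
s_5 = InvRound(s_4, k_2) = 0xE5
s_6 = InvRound(s_5, k_1) = 0x7E
s_7 = InvRound(s_6, k_0) = 0x07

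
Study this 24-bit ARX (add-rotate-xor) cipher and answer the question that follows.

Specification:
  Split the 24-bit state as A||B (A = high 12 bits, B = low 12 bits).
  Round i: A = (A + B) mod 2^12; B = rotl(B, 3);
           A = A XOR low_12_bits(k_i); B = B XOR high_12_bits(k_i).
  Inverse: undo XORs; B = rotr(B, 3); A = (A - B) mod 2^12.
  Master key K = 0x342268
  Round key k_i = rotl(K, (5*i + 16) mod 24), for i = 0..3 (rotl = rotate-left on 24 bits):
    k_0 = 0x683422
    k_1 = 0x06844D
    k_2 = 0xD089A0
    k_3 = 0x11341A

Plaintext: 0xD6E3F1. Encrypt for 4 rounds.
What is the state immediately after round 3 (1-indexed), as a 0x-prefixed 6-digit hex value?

0xAA6CEC

s_0 = plaintext = 0xD6E3F1
s_1 = Round(s_0, k_0) = 0x57D90A
s_2 = Round(s_1, k_1) = 0xACA83C
s_3 = Round(s_2, k_2) = 0xAA6CEC
s_4 = Round(s_3, k_3) = 0x388675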